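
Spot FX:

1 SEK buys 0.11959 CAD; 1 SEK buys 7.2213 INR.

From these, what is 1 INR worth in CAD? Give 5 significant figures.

INR/CAD = 0.016561

1 INR ÷ 7.2213 = 0.138479 SEK
0.138479 SEK × 0.11959 = 0.0165607 CAD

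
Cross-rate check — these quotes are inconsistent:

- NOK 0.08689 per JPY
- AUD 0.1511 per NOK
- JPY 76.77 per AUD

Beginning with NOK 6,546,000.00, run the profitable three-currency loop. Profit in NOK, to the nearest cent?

Profitable loop is NOK → AUD → JPY → NOK:
NOK 6,546,000.00 × 0.1511 = AUD 989,100.60
AUD 989,100.60 × 76.77 = JPY 75,933,253
JPY 75,933,253 × 0.08689 = NOK 6,597,840.36
Profit = NOK 6,597,840.36 − NOK 6,546,000.00

Profit: NOK 51,840.36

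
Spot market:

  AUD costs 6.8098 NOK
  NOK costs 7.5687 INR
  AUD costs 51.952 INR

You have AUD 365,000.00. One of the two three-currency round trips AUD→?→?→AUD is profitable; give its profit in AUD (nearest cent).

Profitable loop is AUD → INR → NOK → AUD:
AUD 365,000.00 × 51.952 = INR 18,962,480.00
INR 18,962,480.00 ÷ 7.5687 = NOK 2,505,381.37
NOK 2,505,381.37 ÷ 6.8098 = AUD 367,908.22
Profit = AUD 367,908.22 − AUD 365,000.00

Profit: AUD 2,908.22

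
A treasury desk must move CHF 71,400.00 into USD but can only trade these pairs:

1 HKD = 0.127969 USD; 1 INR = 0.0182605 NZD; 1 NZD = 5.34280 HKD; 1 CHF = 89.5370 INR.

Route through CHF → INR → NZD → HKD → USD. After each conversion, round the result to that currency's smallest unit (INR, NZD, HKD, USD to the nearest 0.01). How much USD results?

CHF 71,400.00 × 89.5370 = INR 6,392,941.80
INR 6,392,941.80 × 0.0182605 = NZD 116,738.31
NZD 116,738.31 × 5.34280 = HKD 623,709.44
HKD 623,709.44 × 0.127969 = USD 79,815.47

USD 79,815.47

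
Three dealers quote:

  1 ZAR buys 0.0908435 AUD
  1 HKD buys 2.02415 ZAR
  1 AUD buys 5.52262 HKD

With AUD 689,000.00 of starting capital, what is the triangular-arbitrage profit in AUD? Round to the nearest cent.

Profit: AUD 10,682.38

Profitable loop is AUD → HKD → ZAR → AUD:
AUD 689,000.00 × 5.52262 = HKD 3,805,085.18
HKD 3,805,085.18 × 2.02415 = ZAR 7,702,063.17
ZAR 7,702,063.17 × 0.0908435 = AUD 699,682.38
Profit = AUD 699,682.38 − AUD 689,000.00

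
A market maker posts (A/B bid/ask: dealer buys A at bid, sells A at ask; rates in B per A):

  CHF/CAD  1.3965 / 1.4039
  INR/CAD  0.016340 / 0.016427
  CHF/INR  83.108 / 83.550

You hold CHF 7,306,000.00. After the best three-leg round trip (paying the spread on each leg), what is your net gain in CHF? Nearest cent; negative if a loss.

Net profit: CHF 127,886.00

Best loop CHF → CAD → INR → CHF:
CHF 7,306,000.00 × 1.3965 (sell CHF at bid) = CAD 10,202,829.00
CAD 10,202,829.00 ÷ 0.016427 (buy INR at ask) = INR 621,101,174.89
INR 621,101,174.89 ÷ 83.550 (buy CHF at ask) = CHF 7,433,886.00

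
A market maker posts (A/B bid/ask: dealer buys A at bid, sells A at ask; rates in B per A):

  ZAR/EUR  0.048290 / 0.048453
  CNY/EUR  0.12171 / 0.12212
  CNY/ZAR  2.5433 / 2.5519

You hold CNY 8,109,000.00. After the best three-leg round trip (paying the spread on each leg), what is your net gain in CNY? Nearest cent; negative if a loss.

Net profit: CNY 46,212.87

Best loop CNY → ZAR → EUR → CNY:
CNY 8,109,000.00 × 2.5433 (sell CNY at bid) = ZAR 20,623,619.70
ZAR 20,623,619.70 × 0.048290 (sell ZAR at bid) = EUR 995,914.60
EUR 995,914.60 ÷ 0.12212 (buy CNY at ask) = CNY 8,155,212.87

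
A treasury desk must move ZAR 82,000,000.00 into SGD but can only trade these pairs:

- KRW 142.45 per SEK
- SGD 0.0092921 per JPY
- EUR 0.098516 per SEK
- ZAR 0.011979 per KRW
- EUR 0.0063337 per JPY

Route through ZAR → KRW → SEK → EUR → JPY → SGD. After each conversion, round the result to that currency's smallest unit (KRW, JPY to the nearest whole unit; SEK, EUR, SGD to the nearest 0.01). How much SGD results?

SGD 6,945,347.66

ZAR 82,000,000.00 ÷ 0.011979 = KRW 6,845,312,630
KRW 6,845,312,630 ÷ 142.45 = SEK 48,054,142.72
SEK 48,054,142.72 × 0.098516 = EUR 4,734,101.92
EUR 4,734,101.92 ÷ 0.0063337 = JPY 747,446,504
JPY 747,446,504 × 0.0092921 = SGD 6,945,347.66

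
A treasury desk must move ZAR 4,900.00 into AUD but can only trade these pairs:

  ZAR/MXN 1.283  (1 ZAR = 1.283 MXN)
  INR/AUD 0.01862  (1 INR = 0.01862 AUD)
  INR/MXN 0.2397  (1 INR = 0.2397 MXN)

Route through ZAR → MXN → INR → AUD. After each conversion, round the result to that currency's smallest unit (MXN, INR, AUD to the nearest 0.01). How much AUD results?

ZAR 4,900.00 × 1.283 = MXN 6,286.70
MXN 6,286.70 ÷ 0.2397 = INR 26,227.37
INR 26,227.37 × 0.01862 = AUD 488.35

AUD 488.35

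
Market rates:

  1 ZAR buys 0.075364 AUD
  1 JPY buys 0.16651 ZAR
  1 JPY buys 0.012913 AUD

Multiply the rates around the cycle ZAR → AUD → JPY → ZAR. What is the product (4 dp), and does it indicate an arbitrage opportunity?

0.9718 (arbitrage exists)

Around ZAR → AUD → JPY → ZAR: 1 × 0.075364 ÷ 0.012913 × 0.16651 = 0.971800
Product < 1; profitable direction is ZAR → JPY → AUD → ZAR.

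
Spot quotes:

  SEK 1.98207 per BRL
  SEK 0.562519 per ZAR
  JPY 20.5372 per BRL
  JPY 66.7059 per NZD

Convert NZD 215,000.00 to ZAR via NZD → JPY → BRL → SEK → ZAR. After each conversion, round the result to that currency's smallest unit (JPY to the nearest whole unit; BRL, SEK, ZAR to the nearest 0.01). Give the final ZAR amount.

ZAR 2,460,612.64

NZD 215,000.00 × 66.7059 = JPY 14,341,768
JPY 14,341,768 ÷ 20.5372 = BRL 698,331.22
BRL 698,331.22 × 1.98207 = SEK 1,384,141.36
SEK 1,384,141.36 ÷ 0.562519 = ZAR 2,460,612.64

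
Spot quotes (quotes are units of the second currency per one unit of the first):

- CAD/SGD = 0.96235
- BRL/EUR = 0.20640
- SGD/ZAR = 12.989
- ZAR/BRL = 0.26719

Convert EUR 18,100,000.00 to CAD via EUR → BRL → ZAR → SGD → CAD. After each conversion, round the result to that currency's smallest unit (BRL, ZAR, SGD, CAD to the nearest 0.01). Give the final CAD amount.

CAD 26,256,686.24

EUR 18,100,000.00 ÷ 0.20640 = BRL 87,693,798.45
BRL 87,693,798.45 ÷ 0.26719 = ZAR 328,207,636.70
ZAR 328,207,636.70 ÷ 12.989 = SGD 25,268,122.00
SGD 25,268,122.00 ÷ 0.96235 = CAD 26,256,686.24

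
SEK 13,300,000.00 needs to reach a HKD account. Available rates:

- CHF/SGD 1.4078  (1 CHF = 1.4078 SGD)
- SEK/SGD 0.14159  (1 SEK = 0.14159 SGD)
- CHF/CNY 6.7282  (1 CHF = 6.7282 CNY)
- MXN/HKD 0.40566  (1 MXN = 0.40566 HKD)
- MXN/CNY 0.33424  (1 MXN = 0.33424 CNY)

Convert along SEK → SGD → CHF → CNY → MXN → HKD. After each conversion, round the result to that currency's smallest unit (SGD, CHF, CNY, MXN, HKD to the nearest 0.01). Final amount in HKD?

SEK 13,300,000.00 × 0.14159 = SGD 1,883,147.00
SGD 1,883,147.00 ÷ 1.4078 = CHF 1,337,652.37
CHF 1,337,652.37 × 6.7282 = CNY 8,999,992.68
CNY 8,999,992.68 ÷ 0.33424 = MXN 26,926,737.31
MXN 26,926,737.31 × 0.40566 = HKD 10,923,100.26

HKD 10,923,100.26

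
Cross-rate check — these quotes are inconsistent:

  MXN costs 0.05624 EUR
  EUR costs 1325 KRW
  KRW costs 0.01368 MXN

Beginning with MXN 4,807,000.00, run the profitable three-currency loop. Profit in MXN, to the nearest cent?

Profitable loop is MXN → EUR → KRW → MXN:
MXN 4,807,000.00 × 0.05624 = EUR 270,345.68
EUR 270,345.68 × 1325 = KRW 358,208,026
KRW 358,208,026 × 0.01368 = MXN 4,900,285.80
Profit = MXN 4,900,285.80 − MXN 4,807,000.00

Profit: MXN 93,285.80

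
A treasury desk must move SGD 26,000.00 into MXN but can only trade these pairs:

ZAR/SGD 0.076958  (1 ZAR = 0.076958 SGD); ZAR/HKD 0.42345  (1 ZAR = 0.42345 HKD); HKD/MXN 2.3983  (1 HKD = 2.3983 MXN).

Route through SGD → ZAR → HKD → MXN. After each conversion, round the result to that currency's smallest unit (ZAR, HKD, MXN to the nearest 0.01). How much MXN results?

SGD 26,000.00 ÷ 0.076958 = ZAR 337,846.62
ZAR 337,846.62 × 0.42345 = HKD 143,061.15
HKD 143,061.15 × 2.3983 = MXN 343,103.56

MXN 343,103.56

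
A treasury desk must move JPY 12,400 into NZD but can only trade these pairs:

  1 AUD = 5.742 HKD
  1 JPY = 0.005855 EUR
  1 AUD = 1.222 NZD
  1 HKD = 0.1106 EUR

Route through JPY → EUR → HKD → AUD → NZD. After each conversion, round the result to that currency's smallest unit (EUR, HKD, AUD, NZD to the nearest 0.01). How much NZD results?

NZD 139.70

JPY 12,400 × 0.005855 = EUR 72.60
EUR 72.60 ÷ 0.1106 = HKD 656.42
HKD 656.42 ÷ 5.742 = AUD 114.32
AUD 114.32 × 1.222 = NZD 139.70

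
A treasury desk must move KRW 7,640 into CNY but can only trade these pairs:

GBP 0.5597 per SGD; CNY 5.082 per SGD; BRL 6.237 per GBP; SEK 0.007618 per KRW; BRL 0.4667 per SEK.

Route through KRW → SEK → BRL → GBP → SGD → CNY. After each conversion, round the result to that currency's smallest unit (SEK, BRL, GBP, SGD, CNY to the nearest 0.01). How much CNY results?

CNY 39.49

KRW 7,640 × 0.007618 = SEK 58.20
SEK 58.20 × 0.4667 = BRL 27.16
BRL 27.16 ÷ 6.237 = GBP 4.35
GBP 4.35 ÷ 0.5597 = SGD 7.77
SGD 7.77 × 5.082 = CNY 39.49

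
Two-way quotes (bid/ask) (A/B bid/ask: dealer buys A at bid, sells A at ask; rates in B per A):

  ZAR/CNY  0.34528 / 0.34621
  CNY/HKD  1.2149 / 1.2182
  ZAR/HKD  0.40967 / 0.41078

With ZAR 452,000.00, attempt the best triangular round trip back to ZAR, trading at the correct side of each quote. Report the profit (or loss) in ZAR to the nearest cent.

Net profit: ZAR 9,573.75

Best loop ZAR → CNY → HKD → ZAR:
ZAR 452,000.00 × 0.34528 (sell ZAR at bid) = CNY 156,066.56
CNY 156,066.56 × 1.2149 (sell CNY at bid) = HKD 189,605.26
HKD 189,605.26 ÷ 0.41078 (buy ZAR at ask) = ZAR 461,573.75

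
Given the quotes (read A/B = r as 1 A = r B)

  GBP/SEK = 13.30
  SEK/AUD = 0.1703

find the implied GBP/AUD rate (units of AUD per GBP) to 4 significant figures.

1 GBP × 13.30 = 13.3 SEK
13.3 SEK × 0.1703 = 2.26499 AUD

GBP/AUD = 2.265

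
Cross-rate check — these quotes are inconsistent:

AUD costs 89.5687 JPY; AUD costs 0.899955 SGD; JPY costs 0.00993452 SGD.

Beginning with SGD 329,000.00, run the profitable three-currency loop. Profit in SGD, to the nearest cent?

Profit: SGD 3,746.53

Profitable loop is SGD → JPY → AUD → SGD:
SGD 329,000.00 ÷ 0.00993452 = JPY 33,116,849
JPY 33,116,849 ÷ 89.5687 = AUD 369,736.85
AUD 369,736.85 × 0.899955 = SGD 332,746.53
Profit = SGD 332,746.53 − SGD 329,000.00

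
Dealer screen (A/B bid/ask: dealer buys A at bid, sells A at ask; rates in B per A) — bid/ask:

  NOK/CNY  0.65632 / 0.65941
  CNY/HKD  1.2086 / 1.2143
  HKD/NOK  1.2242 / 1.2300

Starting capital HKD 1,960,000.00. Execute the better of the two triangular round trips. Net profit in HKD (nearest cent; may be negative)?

Best loop HKD → CNY → NOK → HKD:
HKD 1,960,000.00 ÷ 1.2143 (buy CNY at ask) = CNY 1,614,098.66
CNY 1,614,098.66 ÷ 0.65941 (buy NOK at ask) = NOK 2,447,792.20
NOK 2,447,792.20 ÷ 1.2300 (buy HKD at ask) = HKD 1,990,074.96

Net profit: HKD 30,074.96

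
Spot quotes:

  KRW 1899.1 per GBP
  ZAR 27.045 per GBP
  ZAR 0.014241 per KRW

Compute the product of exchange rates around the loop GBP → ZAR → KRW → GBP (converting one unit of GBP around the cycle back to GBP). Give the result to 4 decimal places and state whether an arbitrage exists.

Around GBP → ZAR → KRW → GBP: 1 × 27.045 ÷ 0.014241 ÷ 1899.1 = 0.999997
Product ≈ 1 (deviation 0.000%, within rounding noise).

1.0000 (no arbitrage)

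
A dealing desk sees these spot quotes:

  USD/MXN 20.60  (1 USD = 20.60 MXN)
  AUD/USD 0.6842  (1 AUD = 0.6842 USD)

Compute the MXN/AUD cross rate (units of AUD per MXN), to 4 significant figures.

MXN/AUD = 0.07095

1 MXN ÷ 20.60 = 0.0485437 USD
0.0485437 USD ÷ 0.6842 = 0.0709496 AUD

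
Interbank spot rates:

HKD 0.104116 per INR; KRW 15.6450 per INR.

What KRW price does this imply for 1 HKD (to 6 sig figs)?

HKD/KRW = 150.265

1 HKD ÷ 0.104116 = 9.60467 INR
9.60467 INR × 15.6450 = 150.265 KRW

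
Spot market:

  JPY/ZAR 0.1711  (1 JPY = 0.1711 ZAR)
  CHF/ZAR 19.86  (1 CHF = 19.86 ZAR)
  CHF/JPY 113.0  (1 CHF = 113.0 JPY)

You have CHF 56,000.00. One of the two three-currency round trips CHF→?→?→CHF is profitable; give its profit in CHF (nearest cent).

Profitable loop is CHF → ZAR → JPY → CHF:
CHF 56,000.00 × 19.86 = ZAR 1,112,160.00
ZAR 1,112,160.00 ÷ 0.1711 = JPY 6,500,058
JPY 6,500,058 ÷ 113.0 = CHF 57,522.64
Profit = CHF 57,522.64 − CHF 56,000.00

Profit: CHF 1,522.64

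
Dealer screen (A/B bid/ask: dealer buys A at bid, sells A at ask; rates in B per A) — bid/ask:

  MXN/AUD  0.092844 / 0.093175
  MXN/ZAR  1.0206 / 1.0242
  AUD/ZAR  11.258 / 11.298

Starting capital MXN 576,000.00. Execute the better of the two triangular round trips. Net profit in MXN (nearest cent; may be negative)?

Best loop MXN → AUD → ZAR → MXN:
MXN 576,000.00 × 0.092844 (sell MXN at bid) = AUD 53,478.14
AUD 53,478.14 × 11.258 (sell AUD at bid) = ZAR 602,056.95
ZAR 602,056.95 ÷ 1.0242 (buy MXN at ask) = MXN 587,831.42

Net profit: MXN 11,831.42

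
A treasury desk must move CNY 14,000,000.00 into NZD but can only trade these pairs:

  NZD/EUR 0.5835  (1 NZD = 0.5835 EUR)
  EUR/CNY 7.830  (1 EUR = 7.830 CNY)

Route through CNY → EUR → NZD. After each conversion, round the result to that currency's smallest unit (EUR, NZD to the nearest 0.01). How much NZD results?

CNY 14,000,000.00 ÷ 7.830 = EUR 1,787,994.89
EUR 1,787,994.89 ÷ 0.5835 = NZD 3,064,258.59

NZD 3,064,258.59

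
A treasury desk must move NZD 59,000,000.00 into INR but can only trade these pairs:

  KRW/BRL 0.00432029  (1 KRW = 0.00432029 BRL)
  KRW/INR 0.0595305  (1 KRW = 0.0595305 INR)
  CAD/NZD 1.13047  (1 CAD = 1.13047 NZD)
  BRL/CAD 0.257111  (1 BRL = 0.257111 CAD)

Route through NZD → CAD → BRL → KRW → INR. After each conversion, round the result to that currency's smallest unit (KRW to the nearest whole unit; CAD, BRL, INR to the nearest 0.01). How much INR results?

NZD 59,000,000.00 ÷ 1.13047 = CAD 52,190,681.75
CAD 52,190,681.75 ÷ 0.257111 = BRL 202,988,910.43
BRL 202,988,910.43 ÷ 0.00432029 = KRW 46,985,019,624
KRW 46,985,019,624 × 0.0595305 = INR 2,797,041,710.73

INR 2,797,041,710.73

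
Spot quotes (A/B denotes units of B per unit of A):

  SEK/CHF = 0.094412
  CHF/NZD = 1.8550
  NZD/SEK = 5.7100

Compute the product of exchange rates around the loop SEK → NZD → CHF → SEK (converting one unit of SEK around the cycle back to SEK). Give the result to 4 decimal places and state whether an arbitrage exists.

1.0000 (no arbitrage)

Around SEK → NZD → CHF → SEK: 1 ÷ 5.7100 ÷ 1.8550 ÷ 0.094412 = 0.999983
Product ≈ 1 (deviation 0.002%, within rounding noise).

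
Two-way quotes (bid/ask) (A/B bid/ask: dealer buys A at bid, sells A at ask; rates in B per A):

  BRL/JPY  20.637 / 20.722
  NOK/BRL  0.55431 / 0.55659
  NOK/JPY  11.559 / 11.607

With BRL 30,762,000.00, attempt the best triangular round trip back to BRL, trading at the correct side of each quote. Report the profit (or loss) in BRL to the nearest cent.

Best loop BRL → NOK → JPY → BRL:
BRL 30,762,000.00 ÷ 0.55659 (buy NOK at ask) = NOK 55,268,689.70
NOK 55,268,689.70 × 11.559 (sell NOK at bid) = JPY 638,850,784
JPY 638,850,784 ÷ 20.722 (buy BRL at ask) = BRL 30,829,590.98

Net profit: BRL 67,590.98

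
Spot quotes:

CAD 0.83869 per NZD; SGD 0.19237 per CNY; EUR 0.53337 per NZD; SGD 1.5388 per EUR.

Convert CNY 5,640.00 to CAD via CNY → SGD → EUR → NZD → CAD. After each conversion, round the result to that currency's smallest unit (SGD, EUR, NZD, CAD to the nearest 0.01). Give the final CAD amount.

CNY 5,640.00 × 0.19237 = SGD 1,084.97
SGD 1,084.97 ÷ 1.5388 = EUR 705.08
EUR 705.08 ÷ 0.53337 = NZD 1,321.93
NZD 1,321.93 × 0.83869 = CAD 1,108.69

CAD 1,108.69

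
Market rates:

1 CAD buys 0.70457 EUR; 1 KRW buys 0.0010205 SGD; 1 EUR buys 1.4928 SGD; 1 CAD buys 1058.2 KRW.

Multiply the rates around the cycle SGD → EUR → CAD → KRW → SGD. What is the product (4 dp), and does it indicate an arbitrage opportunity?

Around SGD → EUR → CAD → KRW → SGD: 1 ÷ 1.4928 ÷ 0.70457 × 1058.2 × 0.0010205 = 1.026727
Product > 1; profitable direction is SGD → EUR → CAD → KRW → SGD.

1.0267 (arbitrage exists)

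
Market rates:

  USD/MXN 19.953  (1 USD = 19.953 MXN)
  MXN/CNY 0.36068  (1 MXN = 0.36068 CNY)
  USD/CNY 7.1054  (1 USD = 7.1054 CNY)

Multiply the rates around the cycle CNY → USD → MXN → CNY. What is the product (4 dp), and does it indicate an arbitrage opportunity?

Around CNY → USD → MXN → CNY: 1 ÷ 7.1054 × 19.953 × 0.36068 = 1.012842
Product > 1; profitable direction is CNY → USD → MXN → CNY.

1.0128 (arbitrage exists)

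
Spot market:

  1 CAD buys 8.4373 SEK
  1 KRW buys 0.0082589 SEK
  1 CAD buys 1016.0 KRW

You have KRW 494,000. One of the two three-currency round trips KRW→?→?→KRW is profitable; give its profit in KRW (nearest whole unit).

Profitable loop is KRW → CAD → SEK → KRW:
KRW 494,000 ÷ 1016.0 = CAD 486.22
CAD 486.22 × 8.4373 = SEK 4,102.39
SEK 4,102.39 ÷ 0.0082589 = KRW 496,723
Profit = KRW 496,723 − KRW 494,000

Profit: KRW 2,723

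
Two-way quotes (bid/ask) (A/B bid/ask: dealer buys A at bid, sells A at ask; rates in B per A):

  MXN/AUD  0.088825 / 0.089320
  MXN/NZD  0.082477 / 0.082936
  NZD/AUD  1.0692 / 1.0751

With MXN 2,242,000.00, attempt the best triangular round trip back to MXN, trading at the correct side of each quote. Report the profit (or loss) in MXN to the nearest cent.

Best loop MXN → AUD → NZD → MXN:
MXN 2,242,000.00 × 0.088825 (sell MXN at bid) = AUD 199,145.65
AUD 199,145.65 ÷ 1.0751 (buy NZD at ask) = NZD 185,234.54
NZD 185,234.54 ÷ 0.082936 (buy MXN at ask) = MXN 2,233,463.59

Net result: MXN -8,536.41 (no profitable arbitrage after spreads)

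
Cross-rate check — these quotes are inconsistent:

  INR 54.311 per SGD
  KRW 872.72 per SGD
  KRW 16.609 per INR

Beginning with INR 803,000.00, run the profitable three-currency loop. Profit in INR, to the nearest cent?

Profit: INR 26,988.17

Profitable loop is INR → KRW → SGD → INR:
INR 803,000.00 × 16.609 = KRW 13,337,027
KRW 13,337,027 ÷ 872.72 = SGD 15,282.14
SGD 15,282.14 × 54.311 = INR 829,988.17
Profit = INR 829,988.17 − INR 803,000.00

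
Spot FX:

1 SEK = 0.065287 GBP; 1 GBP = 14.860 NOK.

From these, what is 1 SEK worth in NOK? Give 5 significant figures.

1 SEK × 0.065287 = 0.065287 GBP
0.065287 GBP × 14.860 = 0.970165 NOK

SEK/NOK = 0.97016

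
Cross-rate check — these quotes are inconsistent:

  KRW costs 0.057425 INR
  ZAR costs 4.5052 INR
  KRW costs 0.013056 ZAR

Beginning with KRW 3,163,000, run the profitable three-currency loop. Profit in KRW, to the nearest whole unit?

Profit: KRW 76,831

Profitable loop is KRW → ZAR → INR → KRW:
KRW 3,163,000 × 0.013056 = ZAR 41,296.13
ZAR 41,296.13 × 4.5052 = INR 186,047.32
INR 186,047.32 ÷ 0.057425 = KRW 3,239,831
Profit = KRW 3,239,831 − KRW 3,163,000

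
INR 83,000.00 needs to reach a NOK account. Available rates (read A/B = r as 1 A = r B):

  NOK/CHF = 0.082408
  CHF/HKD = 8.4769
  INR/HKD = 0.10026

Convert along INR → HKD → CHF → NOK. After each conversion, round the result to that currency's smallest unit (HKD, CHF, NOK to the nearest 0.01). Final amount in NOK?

NOK 11,912.44

INR 83,000.00 × 0.10026 = HKD 8,321.58
HKD 8,321.58 ÷ 8.4769 = CHF 981.68
CHF 981.68 ÷ 0.082408 = NOK 11,912.44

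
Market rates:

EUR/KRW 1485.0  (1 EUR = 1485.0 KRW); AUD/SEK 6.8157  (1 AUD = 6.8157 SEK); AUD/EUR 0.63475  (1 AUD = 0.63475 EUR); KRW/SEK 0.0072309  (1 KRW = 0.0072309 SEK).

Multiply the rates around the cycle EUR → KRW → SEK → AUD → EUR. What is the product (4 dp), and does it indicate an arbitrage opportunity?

Around EUR → KRW → SEK → AUD → EUR: 1 × 1485.0 × 0.0072309 ÷ 6.8157 × 0.63475 = 1.000025
Product ≈ 1 (deviation 0.003%, within rounding noise).

1.0000 (no arbitrage)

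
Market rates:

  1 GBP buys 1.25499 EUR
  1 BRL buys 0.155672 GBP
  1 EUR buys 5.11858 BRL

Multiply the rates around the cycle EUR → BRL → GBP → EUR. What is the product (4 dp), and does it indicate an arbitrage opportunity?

1.0000 (no arbitrage)

Around EUR → BRL → GBP → EUR: 1 × 5.11858 × 0.155672 × 1.25499 = 1.000001
Product ≈ 1 (deviation 0.000%, within rounding noise).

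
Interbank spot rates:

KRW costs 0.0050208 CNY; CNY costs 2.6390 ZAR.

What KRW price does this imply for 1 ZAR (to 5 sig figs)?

ZAR/KRW = 75.472

1 ZAR ÷ 2.6390 = 0.378931 CNY
0.378931 CNY ÷ 0.0050208 = 75.4723 KRW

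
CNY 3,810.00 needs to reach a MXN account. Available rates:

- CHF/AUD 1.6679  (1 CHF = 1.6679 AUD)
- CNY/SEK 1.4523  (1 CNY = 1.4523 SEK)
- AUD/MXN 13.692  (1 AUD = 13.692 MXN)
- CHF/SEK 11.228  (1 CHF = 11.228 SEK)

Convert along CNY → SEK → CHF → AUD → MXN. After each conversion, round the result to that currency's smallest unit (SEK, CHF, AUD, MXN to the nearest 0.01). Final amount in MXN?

CNY 3,810.00 × 1.4523 = SEK 5,533.26
SEK 5,533.26 ÷ 11.228 = CHF 492.81
CHF 492.81 × 1.6679 = AUD 821.96
AUD 821.96 × 13.692 = MXN 11,254.28

MXN 11,254.28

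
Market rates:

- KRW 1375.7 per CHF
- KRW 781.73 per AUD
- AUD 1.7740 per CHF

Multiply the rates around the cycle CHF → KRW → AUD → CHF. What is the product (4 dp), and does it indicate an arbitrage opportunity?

0.9920 (arbitrage exists)

Around CHF → KRW → AUD → CHF: 1 × 1375.7 ÷ 781.73 ÷ 1.7740 = 0.992004
Product < 1; profitable direction is CHF → AUD → KRW → CHF.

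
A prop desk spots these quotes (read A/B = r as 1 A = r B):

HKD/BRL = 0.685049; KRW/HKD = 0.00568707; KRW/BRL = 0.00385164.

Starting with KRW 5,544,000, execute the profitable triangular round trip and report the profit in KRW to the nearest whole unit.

Profit: KRW 63,738

Profitable loop is KRW → HKD → BRL → KRW:
KRW 5,544,000 × 0.00568707 = HKD 31,529.12
HKD 31,529.12 × 0.685049 = BRL 21,598.99
BRL 21,598.99 ÷ 0.00385164 = KRW 5,607,738
Profit = KRW 5,607,738 − KRW 5,544,000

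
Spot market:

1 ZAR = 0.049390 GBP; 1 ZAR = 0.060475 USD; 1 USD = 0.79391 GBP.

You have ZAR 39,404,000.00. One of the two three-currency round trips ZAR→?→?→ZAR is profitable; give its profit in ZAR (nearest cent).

Profitable loop is ZAR → GBP → USD → ZAR:
ZAR 39,404,000.00 × 0.049390 = GBP 1,946,163.56
GBP 1,946,163.56 ÷ 0.79391 = USD 2,451,365.47
USD 2,451,365.47 ÷ 0.060475 = ZAR 40,535,187.59
Profit = ZAR 40,535,187.59 − ZAR 39,404,000.00

Profit: ZAR 1,131,187.59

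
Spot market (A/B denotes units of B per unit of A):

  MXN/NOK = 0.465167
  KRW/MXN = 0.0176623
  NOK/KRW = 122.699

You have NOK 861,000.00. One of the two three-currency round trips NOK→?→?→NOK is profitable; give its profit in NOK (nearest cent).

Profitable loop is NOK → KRW → MXN → NOK:
NOK 861,000.00 × 122.699 = KRW 105,643,839
KRW 105,643,839 × 0.0176623 = MXN 1,865,913.18
MXN 1,865,913.18 × 0.465167 = NOK 867,961.24
Profit = NOK 867,961.24 − NOK 861,000.00

Profit: NOK 6,961.24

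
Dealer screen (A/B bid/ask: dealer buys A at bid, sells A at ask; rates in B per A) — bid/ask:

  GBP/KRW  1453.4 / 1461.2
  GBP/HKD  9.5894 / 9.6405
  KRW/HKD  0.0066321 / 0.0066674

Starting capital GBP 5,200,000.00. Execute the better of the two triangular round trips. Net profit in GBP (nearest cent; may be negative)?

Best loop GBP → KRW → HKD → GBP:
GBP 5,200,000.00 × 1453.4 (sell GBP at bid) = KRW 7,557,680,000
KRW 7,557,680,000 × 0.0066321 (sell KRW at bid) = HKD 50,123,289.53
HKD 50,123,289.53 ÷ 9.6405 (buy GBP at ask) = GBP 5,199,241.69

Net result: GBP -758.31 (no profitable arbitrage after spreads)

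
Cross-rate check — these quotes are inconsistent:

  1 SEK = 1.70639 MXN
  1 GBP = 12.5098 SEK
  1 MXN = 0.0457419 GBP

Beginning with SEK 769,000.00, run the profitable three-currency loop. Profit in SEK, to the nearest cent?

Profit: SEK 18,559.68

Profitable loop is SEK → GBP → MXN → SEK:
SEK 769,000.00 ÷ 12.5098 = GBP 61,471.81
GBP 61,471.81 ÷ 0.0457419 = MXN 1,343,883.97
MXN 1,343,883.97 ÷ 1.70639 = SEK 787,559.68
Profit = SEK 787,559.68 − SEK 769,000.00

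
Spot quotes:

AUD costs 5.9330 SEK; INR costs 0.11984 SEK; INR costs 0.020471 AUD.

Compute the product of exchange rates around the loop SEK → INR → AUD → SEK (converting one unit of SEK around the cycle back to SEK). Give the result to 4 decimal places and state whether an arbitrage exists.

1.0135 (arbitrage exists)

Around SEK → INR → AUD → SEK: 1 ÷ 0.11984 × 0.020471 × 5.9330 = 1.013472
Product > 1; profitable direction is SEK → INR → AUD → SEK.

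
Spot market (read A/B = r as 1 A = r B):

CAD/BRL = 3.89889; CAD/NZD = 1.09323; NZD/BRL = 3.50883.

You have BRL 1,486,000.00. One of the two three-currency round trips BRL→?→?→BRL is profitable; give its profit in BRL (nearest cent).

Profitable loop is BRL → NZD → CAD → BRL:
BRL 1,486,000.00 ÷ 3.50883 = NZD 423,502.99
NZD 423,502.99 ÷ 1.09323 = CAD 387,386.91
CAD 387,386.91 × 3.89889 = BRL 1,510,378.95
Profit = BRL 1,510,378.95 − BRL 1,486,000.00

Profit: BRL 24,378.95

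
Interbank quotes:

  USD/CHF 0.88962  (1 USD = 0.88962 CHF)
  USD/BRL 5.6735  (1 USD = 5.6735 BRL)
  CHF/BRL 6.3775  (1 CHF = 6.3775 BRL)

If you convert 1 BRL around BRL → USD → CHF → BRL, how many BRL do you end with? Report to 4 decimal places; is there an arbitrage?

1.0000 (no arbitrage)

Around BRL → USD → CHF → BRL: 1 ÷ 5.6735 × 0.88962 × 6.3775 = 1.000009
Product ≈ 1 (deviation 0.001%, within rounding noise).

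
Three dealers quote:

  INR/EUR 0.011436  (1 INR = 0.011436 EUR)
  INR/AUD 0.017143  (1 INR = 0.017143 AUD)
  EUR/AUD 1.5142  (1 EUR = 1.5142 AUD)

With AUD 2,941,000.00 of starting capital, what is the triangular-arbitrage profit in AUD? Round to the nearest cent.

Profitable loop is AUD → INR → EUR → AUD:
AUD 2,941,000.00 ÷ 0.017143 = INR 171,556,903.69
INR 171,556,903.69 × 0.011436 = EUR 1,961,924.75
EUR 1,961,924.75 × 1.5142 = AUD 2,970,746.46
Profit = AUD 2,970,746.46 − AUD 2,941,000.00

Profit: AUD 29,746.46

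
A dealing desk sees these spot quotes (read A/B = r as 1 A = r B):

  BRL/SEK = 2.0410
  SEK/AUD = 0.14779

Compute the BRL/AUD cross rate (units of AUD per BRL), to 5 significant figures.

BRL/AUD = 0.30164

1 BRL × 2.0410 = 2.041 SEK
2.041 SEK × 0.14779 = 0.301639 AUD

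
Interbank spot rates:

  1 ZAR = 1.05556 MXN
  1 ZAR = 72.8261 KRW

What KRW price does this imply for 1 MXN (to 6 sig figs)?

MXN/KRW = 68.9929

1 MXN ÷ 1.05556 = 0.947364 ZAR
0.947364 ZAR × 72.8261 = 68.9929 KRW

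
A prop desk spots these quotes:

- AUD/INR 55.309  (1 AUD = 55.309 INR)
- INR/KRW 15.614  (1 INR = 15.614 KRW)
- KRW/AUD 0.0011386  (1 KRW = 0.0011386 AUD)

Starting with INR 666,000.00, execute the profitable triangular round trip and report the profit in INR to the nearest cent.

Profitable loop is INR → AUD → KRW → INR:
INR 666,000.00 ÷ 55.309 = AUD 12,041.44
AUD 12,041.44 ÷ 0.0011386 = KRW 10,575,654
KRW 10,575,654 ÷ 15.614 = INR 677,318.70
Profit = INR 677,318.70 − INR 666,000.00

Profit: INR 11,318.70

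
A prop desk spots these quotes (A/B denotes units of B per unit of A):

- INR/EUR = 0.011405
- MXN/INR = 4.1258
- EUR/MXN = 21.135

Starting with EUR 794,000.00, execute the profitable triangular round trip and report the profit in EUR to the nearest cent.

Profit: EUR 4,389.45

Profitable loop is EUR → INR → MXN → EUR:
EUR 794,000.00 ÷ 0.011405 = INR 69,618,588.34
INR 69,618,588.34 ÷ 4.1258 = MXN 16,873,961.01
MXN 16,873,961.01 ÷ 21.135 = EUR 798,389.45
Profit = EUR 798,389.45 − EUR 794,000.00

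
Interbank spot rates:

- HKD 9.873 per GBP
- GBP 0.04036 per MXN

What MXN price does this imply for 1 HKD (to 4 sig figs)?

HKD/MXN = 2.510

1 HKD ÷ 9.873 = 0.101286 GBP
0.101286 GBP ÷ 0.04036 = 2.50957 MXN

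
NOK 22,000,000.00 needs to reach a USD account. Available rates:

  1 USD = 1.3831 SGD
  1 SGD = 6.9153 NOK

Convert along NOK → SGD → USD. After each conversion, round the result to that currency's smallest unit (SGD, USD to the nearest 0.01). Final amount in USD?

NOK 22,000,000.00 ÷ 6.9153 = SGD 3,181,351.50
SGD 3,181,351.50 ÷ 1.3831 = USD 2,300,160.15

USD 2,300,160.15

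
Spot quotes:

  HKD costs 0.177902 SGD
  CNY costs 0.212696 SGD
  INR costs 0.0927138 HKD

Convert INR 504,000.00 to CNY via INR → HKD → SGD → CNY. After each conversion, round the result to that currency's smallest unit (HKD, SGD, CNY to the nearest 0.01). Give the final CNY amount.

CNY 39,083.76

INR 504,000.00 × 0.0927138 = HKD 46,727.76
HKD 46,727.76 × 0.177902 = SGD 8,312.96
SGD 8,312.96 ÷ 0.212696 = CNY 39,083.76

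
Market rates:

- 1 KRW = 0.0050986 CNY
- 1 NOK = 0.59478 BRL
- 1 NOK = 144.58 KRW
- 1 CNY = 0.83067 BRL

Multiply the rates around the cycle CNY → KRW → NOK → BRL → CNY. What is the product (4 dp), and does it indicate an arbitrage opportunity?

0.9713 (arbitrage exists)

Around CNY → KRW → NOK → BRL → CNY: 1 ÷ 0.0050986 ÷ 144.58 × 0.59478 ÷ 0.83067 = 0.971334
Product < 1; profitable direction is CNY → BRL → NOK → KRW → CNY.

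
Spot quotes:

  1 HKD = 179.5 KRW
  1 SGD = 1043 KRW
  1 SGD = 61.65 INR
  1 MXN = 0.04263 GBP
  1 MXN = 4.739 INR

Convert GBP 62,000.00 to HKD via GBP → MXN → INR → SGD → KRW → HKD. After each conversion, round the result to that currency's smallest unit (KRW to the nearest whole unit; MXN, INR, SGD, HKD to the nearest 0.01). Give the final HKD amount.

HKD 649,605.73

GBP 62,000.00 ÷ 0.04263 = MXN 1,454,374.85
MXN 1,454,374.85 × 4.739 = INR 6,892,282.41
INR 6,892,282.41 ÷ 61.65 = SGD 111,796.96
SGD 111,796.96 × 1043 = KRW 116,604,229
KRW 116,604,229 ÷ 179.5 = HKD 649,605.73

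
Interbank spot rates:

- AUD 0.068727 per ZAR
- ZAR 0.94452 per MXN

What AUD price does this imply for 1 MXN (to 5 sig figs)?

1 MXN × 0.94452 = 0.94452 ZAR
0.94452 ZAR × 0.068727 = 0.064914 AUD

MXN/AUD = 0.064914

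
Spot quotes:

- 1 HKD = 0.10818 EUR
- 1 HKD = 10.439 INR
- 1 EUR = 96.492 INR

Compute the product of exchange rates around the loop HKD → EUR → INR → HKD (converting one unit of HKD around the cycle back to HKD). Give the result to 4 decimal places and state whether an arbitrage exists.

Around HKD → EUR → INR → HKD: 1 × 0.10818 × 96.492 ÷ 10.439 = 0.999953
Product ≈ 1 (deviation 0.005%, within rounding noise).

1.0000 (no arbitrage)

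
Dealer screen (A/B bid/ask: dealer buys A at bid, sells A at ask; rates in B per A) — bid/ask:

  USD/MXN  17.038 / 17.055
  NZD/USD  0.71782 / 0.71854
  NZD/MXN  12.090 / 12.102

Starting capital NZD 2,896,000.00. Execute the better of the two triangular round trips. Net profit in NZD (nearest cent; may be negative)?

Best loop NZD → USD → MXN → NZD:
NZD 2,896,000.00 × 0.71782 (sell NZD at bid) = USD 2,078,806.72
USD 2,078,806.72 × 17.038 (sell USD at bid) = MXN 35,418,708.90
MXN 35,418,708.90 ÷ 12.102 (buy NZD at ask) = NZD 2,926,682.28

Net profit: NZD 30,682.28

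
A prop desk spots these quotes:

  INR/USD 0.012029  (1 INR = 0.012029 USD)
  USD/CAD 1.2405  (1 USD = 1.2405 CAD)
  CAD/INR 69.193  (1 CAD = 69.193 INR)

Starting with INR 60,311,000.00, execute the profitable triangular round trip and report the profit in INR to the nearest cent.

Profitable loop is INR → USD → CAD → INR:
INR 60,311,000.00 × 0.012029 = USD 725,481.02
USD 725,481.02 × 1.2405 = CAD 899,959.20
CAD 899,959.20 × 69.193 = INR 62,270,877.21
Profit = INR 62,270,877.21 − INR 60,311,000.00

Profit: INR 1,959,877.21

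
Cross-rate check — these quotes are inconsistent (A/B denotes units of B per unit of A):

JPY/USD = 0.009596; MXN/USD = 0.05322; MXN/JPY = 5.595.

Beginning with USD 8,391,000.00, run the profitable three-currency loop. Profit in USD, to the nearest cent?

Profitable loop is USD → MXN → JPY → USD:
USD 8,391,000.00 ÷ 0.05322 = MXN 157,666,290.87
MXN 157,666,290.87 × 5.595 = JPY 882,142,897
JPY 882,142,897 × 0.009596 = USD 8,465,043.24
Profit = USD 8,465,043.24 − USD 8,391,000.00

Profit: USD 74,043.24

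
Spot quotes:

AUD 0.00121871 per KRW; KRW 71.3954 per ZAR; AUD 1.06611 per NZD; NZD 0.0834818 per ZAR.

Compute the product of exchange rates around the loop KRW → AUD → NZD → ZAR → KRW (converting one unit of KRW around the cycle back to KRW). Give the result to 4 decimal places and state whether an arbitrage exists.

Around KRW → AUD → NZD → ZAR → KRW: 1 × 0.00121871 ÷ 1.06611 ÷ 0.0834818 × 71.3954 = 0.977635
Product < 1; profitable direction is KRW → ZAR → NZD → AUD → KRW.

0.9776 (arbitrage exists)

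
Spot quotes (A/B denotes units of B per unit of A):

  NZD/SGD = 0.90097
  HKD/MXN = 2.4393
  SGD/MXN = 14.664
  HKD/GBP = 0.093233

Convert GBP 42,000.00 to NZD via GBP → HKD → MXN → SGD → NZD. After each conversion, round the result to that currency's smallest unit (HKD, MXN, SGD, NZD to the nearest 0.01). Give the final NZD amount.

GBP 42,000.00 ÷ 0.093233 = HKD 450,484.27
HKD 450,484.27 × 2.4393 = MXN 1,098,866.28
MXN 1,098,866.28 ÷ 14.664 = SGD 74,936.33
SGD 74,936.33 ÷ 0.90097 = NZD 83,172.95

NZD 83,172.95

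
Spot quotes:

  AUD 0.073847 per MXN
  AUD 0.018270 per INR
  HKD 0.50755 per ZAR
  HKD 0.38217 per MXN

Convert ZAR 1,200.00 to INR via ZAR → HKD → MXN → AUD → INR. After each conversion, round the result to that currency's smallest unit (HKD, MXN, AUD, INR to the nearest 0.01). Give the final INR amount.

INR 6,441.71

ZAR 1,200.00 × 0.50755 = HKD 609.06
HKD 609.06 ÷ 0.38217 = MXN 1,593.69
MXN 1,593.69 × 0.073847 = AUD 117.69
AUD 117.69 ÷ 0.018270 = INR 6,441.71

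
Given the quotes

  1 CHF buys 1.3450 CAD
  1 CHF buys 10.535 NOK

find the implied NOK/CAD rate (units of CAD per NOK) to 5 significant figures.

NOK/CAD = 0.12767

1 NOK ÷ 10.535 = 0.0949217 CHF
0.0949217 CHF × 1.3450 = 0.12767 CAD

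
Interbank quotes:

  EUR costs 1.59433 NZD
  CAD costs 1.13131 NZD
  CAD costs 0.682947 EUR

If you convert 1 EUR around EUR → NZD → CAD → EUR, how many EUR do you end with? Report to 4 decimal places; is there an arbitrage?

Around EUR → NZD → CAD → EUR: 1 × 1.59433 ÷ 1.13131 × 0.682947 = 0.962462
Product < 1; profitable direction is EUR → CAD → NZD → EUR.

0.9625 (arbitrage exists)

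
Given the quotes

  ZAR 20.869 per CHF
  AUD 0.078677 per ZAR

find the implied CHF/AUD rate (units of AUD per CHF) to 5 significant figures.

1 CHF × 20.869 = 20.869 ZAR
20.869 ZAR × 0.078677 = 1.64191 AUD

CHF/AUD = 1.6419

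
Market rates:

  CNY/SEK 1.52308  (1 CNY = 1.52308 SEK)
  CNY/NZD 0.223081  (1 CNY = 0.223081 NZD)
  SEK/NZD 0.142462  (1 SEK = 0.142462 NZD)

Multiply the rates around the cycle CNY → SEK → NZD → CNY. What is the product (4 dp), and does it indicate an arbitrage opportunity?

0.9727 (arbitrage exists)

Around CNY → SEK → NZD → CNY: 1 × 1.52308 × 0.142462 ÷ 0.223081 = 0.972656
Product < 1; profitable direction is CNY → NZD → SEK → CNY.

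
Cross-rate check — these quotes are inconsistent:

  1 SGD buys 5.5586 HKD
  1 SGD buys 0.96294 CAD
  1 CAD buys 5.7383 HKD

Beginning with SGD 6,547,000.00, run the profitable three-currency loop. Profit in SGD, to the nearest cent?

Profitable loop is SGD → HKD → CAD → SGD:
SGD 6,547,000.00 × 5.5586 = HKD 36,392,154.20
HKD 36,392,154.20 ÷ 5.7383 = CAD 6,341,974.84
CAD 6,341,974.84 ÷ 0.96294 = SGD 6,586,054.00
Profit = SGD 6,586,054.00 − SGD 6,547,000.00

Profit: SGD 39,054.00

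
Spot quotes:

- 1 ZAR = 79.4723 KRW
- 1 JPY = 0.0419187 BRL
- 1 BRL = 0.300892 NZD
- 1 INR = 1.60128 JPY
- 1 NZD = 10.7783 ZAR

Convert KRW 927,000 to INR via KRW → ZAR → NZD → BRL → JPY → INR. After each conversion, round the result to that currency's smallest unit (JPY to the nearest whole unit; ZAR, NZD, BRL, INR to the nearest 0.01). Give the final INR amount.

KRW 927,000 ÷ 79.4723 = ZAR 11,664.44
ZAR 11,664.44 ÷ 10.7783 = NZD 1,082.22
NZD 1,082.22 ÷ 0.300892 = BRL 3,596.71
BRL 3,596.71 ÷ 0.0419187 = JPY 85,802
JPY 85,802 ÷ 1.60128 = INR 53,583.38

INR 53,583.38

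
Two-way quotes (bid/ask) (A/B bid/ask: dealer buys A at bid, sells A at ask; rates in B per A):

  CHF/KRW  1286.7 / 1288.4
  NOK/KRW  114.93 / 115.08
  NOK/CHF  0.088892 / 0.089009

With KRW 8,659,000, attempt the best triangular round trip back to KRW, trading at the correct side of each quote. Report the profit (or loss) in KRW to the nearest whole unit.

Best loop KRW → CHF → NOK → KRW:
KRW 8,659,000 ÷ 1288.4 (buy CHF at ask) = CHF 6,720.74
CHF 6,720.74 ÷ 0.089009 (buy NOK at ask) = NOK 75,506.28
NOK 75,506.28 × 114.93 (sell NOK at bid) = KRW 8,677,937

Net profit: KRW 18,937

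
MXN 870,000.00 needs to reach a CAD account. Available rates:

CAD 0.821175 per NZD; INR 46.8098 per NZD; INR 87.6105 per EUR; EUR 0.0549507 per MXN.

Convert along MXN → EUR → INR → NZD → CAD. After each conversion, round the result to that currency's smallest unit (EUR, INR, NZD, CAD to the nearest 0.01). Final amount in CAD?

MXN 870,000.00 × 0.0549507 = EUR 47,807.11
EUR 47,807.11 × 87.6105 = INR 4,188,404.81
INR 4,188,404.81 ÷ 46.8098 = NZD 89,477.09
NZD 89,477.09 × 0.821175 = CAD 73,476.35

CAD 73,476.35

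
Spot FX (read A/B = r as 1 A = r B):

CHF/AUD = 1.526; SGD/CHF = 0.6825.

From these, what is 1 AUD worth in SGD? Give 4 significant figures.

1 AUD ÷ 1.526 = 0.655308 CHF
0.655308 CHF ÷ 0.6825 = 0.960158 SGD

AUD/SGD = 0.9602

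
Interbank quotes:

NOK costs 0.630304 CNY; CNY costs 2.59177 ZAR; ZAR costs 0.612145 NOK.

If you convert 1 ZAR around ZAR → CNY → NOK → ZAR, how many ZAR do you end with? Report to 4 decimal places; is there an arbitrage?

Around ZAR → CNY → NOK → ZAR: 1 ÷ 2.59177 ÷ 0.630304 ÷ 0.612145 = 0.999998
Product ≈ 1 (deviation 0.000%, within rounding noise).

1.0000 (no arbitrage)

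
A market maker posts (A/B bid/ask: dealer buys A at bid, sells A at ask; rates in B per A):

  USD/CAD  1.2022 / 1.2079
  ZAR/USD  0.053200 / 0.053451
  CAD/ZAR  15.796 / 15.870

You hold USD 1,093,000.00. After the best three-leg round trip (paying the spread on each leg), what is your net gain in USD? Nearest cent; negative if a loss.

Net profit: USD 11,220.09

Best loop USD → CAD → ZAR → USD:
USD 1,093,000.00 × 1.2022 (sell USD at bid) = CAD 1,314,004.60
CAD 1,314,004.60 × 15.796 (sell CAD at bid) = ZAR 20,756,016.66
ZAR 20,756,016.66 × 0.053200 (sell ZAR at bid) = USD 1,104,220.09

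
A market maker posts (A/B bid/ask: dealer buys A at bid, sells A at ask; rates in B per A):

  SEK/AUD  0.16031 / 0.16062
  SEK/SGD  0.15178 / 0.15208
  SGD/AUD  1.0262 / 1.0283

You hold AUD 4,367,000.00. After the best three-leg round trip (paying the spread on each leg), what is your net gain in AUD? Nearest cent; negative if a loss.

Best loop AUD → SGD → SEK → AUD:
AUD 4,367,000.00 ÷ 1.0283 (buy SGD at ask) = SGD 4,246,815.13
SGD 4,246,815.13 ÷ 0.15208 (buy SEK at ask) = SEK 27,924,875.93
SEK 27,924,875.93 × 0.16031 (sell SEK at bid) = AUD 4,476,636.86

Net profit: AUD 109,636.86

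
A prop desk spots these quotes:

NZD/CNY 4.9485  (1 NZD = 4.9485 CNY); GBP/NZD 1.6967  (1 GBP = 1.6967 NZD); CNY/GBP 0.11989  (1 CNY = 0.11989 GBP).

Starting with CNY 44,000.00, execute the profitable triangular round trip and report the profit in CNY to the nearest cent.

Profit: CNY 290.88

Profitable loop is CNY → GBP → NZD → CNY:
CNY 44,000.00 × 0.11989 = GBP 5,275.16
GBP 5,275.16 × 1.6967 = NZD 8,950.36
NZD 8,950.36 × 4.9485 = CNY 44,290.88
Profit = CNY 44,290.88 − CNY 44,000.00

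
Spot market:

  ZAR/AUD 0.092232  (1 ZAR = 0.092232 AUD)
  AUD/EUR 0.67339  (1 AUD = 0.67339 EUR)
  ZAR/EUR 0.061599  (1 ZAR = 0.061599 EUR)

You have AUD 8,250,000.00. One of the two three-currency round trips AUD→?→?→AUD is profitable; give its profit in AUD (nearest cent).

Profitable loop is AUD → EUR → ZAR → AUD:
AUD 8,250,000.00 × 0.67339 = EUR 5,555,467.50
EUR 5,555,467.50 ÷ 0.061599 = ZAR 90,187,624.80
ZAR 90,187,624.80 × 0.092232 = AUD 8,318,185.01
Profit = AUD 8,318,185.01 − AUD 8,250,000.00

Profit: AUD 68,185.01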